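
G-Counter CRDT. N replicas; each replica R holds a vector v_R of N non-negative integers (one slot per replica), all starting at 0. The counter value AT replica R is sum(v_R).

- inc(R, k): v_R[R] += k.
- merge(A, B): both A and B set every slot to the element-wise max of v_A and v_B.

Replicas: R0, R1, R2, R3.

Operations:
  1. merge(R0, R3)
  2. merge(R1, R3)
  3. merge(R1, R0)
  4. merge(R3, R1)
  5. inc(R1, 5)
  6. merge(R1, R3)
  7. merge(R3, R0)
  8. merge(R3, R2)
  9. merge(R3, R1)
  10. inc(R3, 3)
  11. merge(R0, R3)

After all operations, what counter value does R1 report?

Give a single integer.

Answer: 5

Derivation:
Op 1: merge R0<->R3 -> R0=(0,0,0,0) R3=(0,0,0,0)
Op 2: merge R1<->R3 -> R1=(0,0,0,0) R3=(0,0,0,0)
Op 3: merge R1<->R0 -> R1=(0,0,0,0) R0=(0,0,0,0)
Op 4: merge R3<->R1 -> R3=(0,0,0,0) R1=(0,0,0,0)
Op 5: inc R1 by 5 -> R1=(0,5,0,0) value=5
Op 6: merge R1<->R3 -> R1=(0,5,0,0) R3=(0,5,0,0)
Op 7: merge R3<->R0 -> R3=(0,5,0,0) R0=(0,5,0,0)
Op 8: merge R3<->R2 -> R3=(0,5,0,0) R2=(0,5,0,0)
Op 9: merge R3<->R1 -> R3=(0,5,0,0) R1=(0,5,0,0)
Op 10: inc R3 by 3 -> R3=(0,5,0,3) value=8
Op 11: merge R0<->R3 -> R0=(0,5,0,3) R3=(0,5,0,3)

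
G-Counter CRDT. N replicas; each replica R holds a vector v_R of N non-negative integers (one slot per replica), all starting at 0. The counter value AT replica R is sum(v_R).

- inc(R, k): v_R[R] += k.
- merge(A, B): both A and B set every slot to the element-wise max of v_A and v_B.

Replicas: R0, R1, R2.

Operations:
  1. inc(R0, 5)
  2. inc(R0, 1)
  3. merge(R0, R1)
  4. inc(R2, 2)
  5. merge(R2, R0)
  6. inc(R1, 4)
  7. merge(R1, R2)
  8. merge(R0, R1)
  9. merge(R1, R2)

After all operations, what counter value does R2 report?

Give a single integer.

Op 1: inc R0 by 5 -> R0=(5,0,0) value=5
Op 2: inc R0 by 1 -> R0=(6,0,0) value=6
Op 3: merge R0<->R1 -> R0=(6,0,0) R1=(6,0,0)
Op 4: inc R2 by 2 -> R2=(0,0,2) value=2
Op 5: merge R2<->R0 -> R2=(6,0,2) R0=(6,0,2)
Op 6: inc R1 by 4 -> R1=(6,4,0) value=10
Op 7: merge R1<->R2 -> R1=(6,4,2) R2=(6,4,2)
Op 8: merge R0<->R1 -> R0=(6,4,2) R1=(6,4,2)
Op 9: merge R1<->R2 -> R1=(6,4,2) R2=(6,4,2)

Answer: 12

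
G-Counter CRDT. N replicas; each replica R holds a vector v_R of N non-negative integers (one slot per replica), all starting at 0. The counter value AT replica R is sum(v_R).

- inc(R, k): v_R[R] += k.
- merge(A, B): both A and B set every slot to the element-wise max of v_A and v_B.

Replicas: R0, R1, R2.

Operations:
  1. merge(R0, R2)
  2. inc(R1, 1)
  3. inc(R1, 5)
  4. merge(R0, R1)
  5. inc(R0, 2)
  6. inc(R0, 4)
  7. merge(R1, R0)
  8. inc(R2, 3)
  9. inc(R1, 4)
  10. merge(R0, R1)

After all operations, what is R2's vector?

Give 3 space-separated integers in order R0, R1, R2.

Op 1: merge R0<->R2 -> R0=(0,0,0) R2=(0,0,0)
Op 2: inc R1 by 1 -> R1=(0,1,0) value=1
Op 3: inc R1 by 5 -> R1=(0,6,0) value=6
Op 4: merge R0<->R1 -> R0=(0,6,0) R1=(0,6,0)
Op 5: inc R0 by 2 -> R0=(2,6,0) value=8
Op 6: inc R0 by 4 -> R0=(6,6,0) value=12
Op 7: merge R1<->R0 -> R1=(6,6,0) R0=(6,6,0)
Op 8: inc R2 by 3 -> R2=(0,0,3) value=3
Op 9: inc R1 by 4 -> R1=(6,10,0) value=16
Op 10: merge R0<->R1 -> R0=(6,10,0) R1=(6,10,0)

Answer: 0 0 3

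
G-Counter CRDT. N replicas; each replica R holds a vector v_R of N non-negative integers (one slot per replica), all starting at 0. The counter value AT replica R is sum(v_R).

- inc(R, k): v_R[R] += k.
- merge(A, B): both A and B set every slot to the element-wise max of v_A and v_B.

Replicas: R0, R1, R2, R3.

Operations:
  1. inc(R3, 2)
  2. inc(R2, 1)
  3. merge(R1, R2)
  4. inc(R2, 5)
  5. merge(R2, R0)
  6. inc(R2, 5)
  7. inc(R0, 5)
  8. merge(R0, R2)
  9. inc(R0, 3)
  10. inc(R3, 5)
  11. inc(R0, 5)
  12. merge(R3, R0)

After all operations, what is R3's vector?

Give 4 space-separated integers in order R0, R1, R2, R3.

Op 1: inc R3 by 2 -> R3=(0,0,0,2) value=2
Op 2: inc R2 by 1 -> R2=(0,0,1,0) value=1
Op 3: merge R1<->R2 -> R1=(0,0,1,0) R2=(0,0,1,0)
Op 4: inc R2 by 5 -> R2=(0,0,6,0) value=6
Op 5: merge R2<->R0 -> R2=(0,0,6,0) R0=(0,0,6,0)
Op 6: inc R2 by 5 -> R2=(0,0,11,0) value=11
Op 7: inc R0 by 5 -> R0=(5,0,6,0) value=11
Op 8: merge R0<->R2 -> R0=(5,0,11,0) R2=(5,0,11,0)
Op 9: inc R0 by 3 -> R0=(8,0,11,0) value=19
Op 10: inc R3 by 5 -> R3=(0,0,0,7) value=7
Op 11: inc R0 by 5 -> R0=(13,0,11,0) value=24
Op 12: merge R3<->R0 -> R3=(13,0,11,7) R0=(13,0,11,7)

Answer: 13 0 11 7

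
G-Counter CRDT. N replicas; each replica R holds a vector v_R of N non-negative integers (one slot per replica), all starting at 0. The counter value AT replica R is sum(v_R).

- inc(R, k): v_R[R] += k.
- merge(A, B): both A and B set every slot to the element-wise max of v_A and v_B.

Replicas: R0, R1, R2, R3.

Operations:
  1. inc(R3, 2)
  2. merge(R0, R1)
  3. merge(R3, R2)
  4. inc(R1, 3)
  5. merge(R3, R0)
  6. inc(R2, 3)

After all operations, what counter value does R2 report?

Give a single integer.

Op 1: inc R3 by 2 -> R3=(0,0,0,2) value=2
Op 2: merge R0<->R1 -> R0=(0,0,0,0) R1=(0,0,0,0)
Op 3: merge R3<->R2 -> R3=(0,0,0,2) R2=(0,0,0,2)
Op 4: inc R1 by 3 -> R1=(0,3,0,0) value=3
Op 5: merge R3<->R0 -> R3=(0,0,0,2) R0=(0,0,0,2)
Op 6: inc R2 by 3 -> R2=(0,0,3,2) value=5

Answer: 5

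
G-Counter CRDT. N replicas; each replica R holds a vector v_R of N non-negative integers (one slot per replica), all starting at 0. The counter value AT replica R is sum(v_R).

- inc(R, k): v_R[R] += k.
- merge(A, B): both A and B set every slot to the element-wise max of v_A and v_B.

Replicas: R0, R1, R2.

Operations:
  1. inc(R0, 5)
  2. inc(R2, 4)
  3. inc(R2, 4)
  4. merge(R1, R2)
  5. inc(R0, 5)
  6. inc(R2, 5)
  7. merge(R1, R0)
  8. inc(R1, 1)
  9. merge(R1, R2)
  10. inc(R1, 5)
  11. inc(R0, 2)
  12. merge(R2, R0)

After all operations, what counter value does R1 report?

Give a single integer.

Op 1: inc R0 by 5 -> R0=(5,0,0) value=5
Op 2: inc R2 by 4 -> R2=(0,0,4) value=4
Op 3: inc R2 by 4 -> R2=(0,0,8) value=8
Op 4: merge R1<->R2 -> R1=(0,0,8) R2=(0,0,8)
Op 5: inc R0 by 5 -> R0=(10,0,0) value=10
Op 6: inc R2 by 5 -> R2=(0,0,13) value=13
Op 7: merge R1<->R0 -> R1=(10,0,8) R0=(10,0,8)
Op 8: inc R1 by 1 -> R1=(10,1,8) value=19
Op 9: merge R1<->R2 -> R1=(10,1,13) R2=(10,1,13)
Op 10: inc R1 by 5 -> R1=(10,6,13) value=29
Op 11: inc R0 by 2 -> R0=(12,0,8) value=20
Op 12: merge R2<->R0 -> R2=(12,1,13) R0=(12,1,13)

Answer: 29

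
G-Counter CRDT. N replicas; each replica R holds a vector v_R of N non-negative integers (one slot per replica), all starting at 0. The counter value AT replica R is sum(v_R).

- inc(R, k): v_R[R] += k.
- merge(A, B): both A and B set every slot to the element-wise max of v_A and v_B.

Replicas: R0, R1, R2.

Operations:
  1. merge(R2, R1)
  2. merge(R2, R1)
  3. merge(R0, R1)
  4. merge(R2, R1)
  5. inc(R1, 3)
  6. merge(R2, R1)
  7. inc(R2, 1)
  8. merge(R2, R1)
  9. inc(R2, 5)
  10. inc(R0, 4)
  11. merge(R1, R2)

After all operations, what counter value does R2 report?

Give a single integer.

Answer: 9

Derivation:
Op 1: merge R2<->R1 -> R2=(0,0,0) R1=(0,0,0)
Op 2: merge R2<->R1 -> R2=(0,0,0) R1=(0,0,0)
Op 3: merge R0<->R1 -> R0=(0,0,0) R1=(0,0,0)
Op 4: merge R2<->R1 -> R2=(0,0,0) R1=(0,0,0)
Op 5: inc R1 by 3 -> R1=(0,3,0) value=3
Op 6: merge R2<->R1 -> R2=(0,3,0) R1=(0,3,0)
Op 7: inc R2 by 1 -> R2=(0,3,1) value=4
Op 8: merge R2<->R1 -> R2=(0,3,1) R1=(0,3,1)
Op 9: inc R2 by 5 -> R2=(0,3,6) value=9
Op 10: inc R0 by 4 -> R0=(4,0,0) value=4
Op 11: merge R1<->R2 -> R1=(0,3,6) R2=(0,3,6)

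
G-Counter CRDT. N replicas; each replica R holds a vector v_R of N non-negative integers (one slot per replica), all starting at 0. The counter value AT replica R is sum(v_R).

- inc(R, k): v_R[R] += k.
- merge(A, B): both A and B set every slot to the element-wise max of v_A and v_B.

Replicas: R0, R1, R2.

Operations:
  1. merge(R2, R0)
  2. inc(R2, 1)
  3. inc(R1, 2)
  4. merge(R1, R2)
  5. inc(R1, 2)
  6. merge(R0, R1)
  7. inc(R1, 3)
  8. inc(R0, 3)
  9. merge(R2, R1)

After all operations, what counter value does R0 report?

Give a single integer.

Answer: 8

Derivation:
Op 1: merge R2<->R0 -> R2=(0,0,0) R0=(0,0,0)
Op 2: inc R2 by 1 -> R2=(0,0,1) value=1
Op 3: inc R1 by 2 -> R1=(0,2,0) value=2
Op 4: merge R1<->R2 -> R1=(0,2,1) R2=(0,2,1)
Op 5: inc R1 by 2 -> R1=(0,4,1) value=5
Op 6: merge R0<->R1 -> R0=(0,4,1) R1=(0,4,1)
Op 7: inc R1 by 3 -> R1=(0,7,1) value=8
Op 8: inc R0 by 3 -> R0=(3,4,1) value=8
Op 9: merge R2<->R1 -> R2=(0,7,1) R1=(0,7,1)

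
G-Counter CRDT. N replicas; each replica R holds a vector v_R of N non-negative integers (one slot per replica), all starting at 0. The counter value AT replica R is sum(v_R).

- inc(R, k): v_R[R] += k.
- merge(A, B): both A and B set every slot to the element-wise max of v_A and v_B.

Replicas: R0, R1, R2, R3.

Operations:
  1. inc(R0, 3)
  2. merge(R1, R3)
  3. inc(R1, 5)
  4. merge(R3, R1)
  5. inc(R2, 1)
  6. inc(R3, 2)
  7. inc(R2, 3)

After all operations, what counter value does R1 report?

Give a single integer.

Op 1: inc R0 by 3 -> R0=(3,0,0,0) value=3
Op 2: merge R1<->R3 -> R1=(0,0,0,0) R3=(0,0,0,0)
Op 3: inc R1 by 5 -> R1=(0,5,0,0) value=5
Op 4: merge R3<->R1 -> R3=(0,5,0,0) R1=(0,5,0,0)
Op 5: inc R2 by 1 -> R2=(0,0,1,0) value=1
Op 6: inc R3 by 2 -> R3=(0,5,0,2) value=7
Op 7: inc R2 by 3 -> R2=(0,0,4,0) value=4

Answer: 5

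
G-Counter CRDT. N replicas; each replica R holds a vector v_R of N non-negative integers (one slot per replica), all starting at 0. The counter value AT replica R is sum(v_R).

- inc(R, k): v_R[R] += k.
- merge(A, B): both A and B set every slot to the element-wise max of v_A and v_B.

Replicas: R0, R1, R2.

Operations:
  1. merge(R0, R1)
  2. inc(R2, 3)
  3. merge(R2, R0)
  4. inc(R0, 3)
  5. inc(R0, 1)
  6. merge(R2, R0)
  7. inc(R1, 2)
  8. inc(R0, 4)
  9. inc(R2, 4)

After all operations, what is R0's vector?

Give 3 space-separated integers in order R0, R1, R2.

Op 1: merge R0<->R1 -> R0=(0,0,0) R1=(0,0,0)
Op 2: inc R2 by 3 -> R2=(0,0,3) value=3
Op 3: merge R2<->R0 -> R2=(0,0,3) R0=(0,0,3)
Op 4: inc R0 by 3 -> R0=(3,0,3) value=6
Op 5: inc R0 by 1 -> R0=(4,0,3) value=7
Op 6: merge R2<->R0 -> R2=(4,0,3) R0=(4,0,3)
Op 7: inc R1 by 2 -> R1=(0,2,0) value=2
Op 8: inc R0 by 4 -> R0=(8,0,3) value=11
Op 9: inc R2 by 4 -> R2=(4,0,7) value=11

Answer: 8 0 3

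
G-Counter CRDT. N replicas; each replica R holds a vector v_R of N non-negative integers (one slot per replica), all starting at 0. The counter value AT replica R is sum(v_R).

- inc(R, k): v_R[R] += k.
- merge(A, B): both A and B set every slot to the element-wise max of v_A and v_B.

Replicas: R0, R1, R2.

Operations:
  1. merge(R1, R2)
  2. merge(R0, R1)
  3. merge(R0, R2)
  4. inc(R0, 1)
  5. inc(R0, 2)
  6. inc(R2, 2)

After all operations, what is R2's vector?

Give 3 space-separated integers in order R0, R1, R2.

Op 1: merge R1<->R2 -> R1=(0,0,0) R2=(0,0,0)
Op 2: merge R0<->R1 -> R0=(0,0,0) R1=(0,0,0)
Op 3: merge R0<->R2 -> R0=(0,0,0) R2=(0,0,0)
Op 4: inc R0 by 1 -> R0=(1,0,0) value=1
Op 5: inc R0 by 2 -> R0=(3,0,0) value=3
Op 6: inc R2 by 2 -> R2=(0,0,2) value=2

Answer: 0 0 2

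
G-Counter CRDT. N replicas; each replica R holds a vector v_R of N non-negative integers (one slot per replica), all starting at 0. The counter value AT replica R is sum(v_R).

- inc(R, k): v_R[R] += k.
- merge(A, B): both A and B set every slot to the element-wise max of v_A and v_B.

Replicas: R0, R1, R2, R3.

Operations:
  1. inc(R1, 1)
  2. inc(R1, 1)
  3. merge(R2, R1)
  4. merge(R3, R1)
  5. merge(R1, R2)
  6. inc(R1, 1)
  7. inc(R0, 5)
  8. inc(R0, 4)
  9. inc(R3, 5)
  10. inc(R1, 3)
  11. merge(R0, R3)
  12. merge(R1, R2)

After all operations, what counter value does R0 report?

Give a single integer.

Answer: 16

Derivation:
Op 1: inc R1 by 1 -> R1=(0,1,0,0) value=1
Op 2: inc R1 by 1 -> R1=(0,2,0,0) value=2
Op 3: merge R2<->R1 -> R2=(0,2,0,0) R1=(0,2,0,0)
Op 4: merge R3<->R1 -> R3=(0,2,0,0) R1=(0,2,0,0)
Op 5: merge R1<->R2 -> R1=(0,2,0,0) R2=(0,2,0,0)
Op 6: inc R1 by 1 -> R1=(0,3,0,0) value=3
Op 7: inc R0 by 5 -> R0=(5,0,0,0) value=5
Op 8: inc R0 by 4 -> R0=(9,0,0,0) value=9
Op 9: inc R3 by 5 -> R3=(0,2,0,5) value=7
Op 10: inc R1 by 3 -> R1=(0,6,0,0) value=6
Op 11: merge R0<->R3 -> R0=(9,2,0,5) R3=(9,2,0,5)
Op 12: merge R1<->R2 -> R1=(0,6,0,0) R2=(0,6,0,0)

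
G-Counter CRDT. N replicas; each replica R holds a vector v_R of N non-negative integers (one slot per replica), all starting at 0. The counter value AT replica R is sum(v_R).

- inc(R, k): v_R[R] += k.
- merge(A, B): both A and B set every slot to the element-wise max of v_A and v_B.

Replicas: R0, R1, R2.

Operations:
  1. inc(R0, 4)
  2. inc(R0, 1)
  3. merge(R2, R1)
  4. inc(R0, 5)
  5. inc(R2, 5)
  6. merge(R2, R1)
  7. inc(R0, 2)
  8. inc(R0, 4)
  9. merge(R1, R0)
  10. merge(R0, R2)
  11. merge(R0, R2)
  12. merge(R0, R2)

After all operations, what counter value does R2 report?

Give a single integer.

Op 1: inc R0 by 4 -> R0=(4,0,0) value=4
Op 2: inc R0 by 1 -> R0=(5,0,0) value=5
Op 3: merge R2<->R1 -> R2=(0,0,0) R1=(0,0,0)
Op 4: inc R0 by 5 -> R0=(10,0,0) value=10
Op 5: inc R2 by 5 -> R2=(0,0,5) value=5
Op 6: merge R2<->R1 -> R2=(0,0,5) R1=(0,0,5)
Op 7: inc R0 by 2 -> R0=(12,0,0) value=12
Op 8: inc R0 by 4 -> R0=(16,0,0) value=16
Op 9: merge R1<->R0 -> R1=(16,0,5) R0=(16,0,5)
Op 10: merge R0<->R2 -> R0=(16,0,5) R2=(16,0,5)
Op 11: merge R0<->R2 -> R0=(16,0,5) R2=(16,0,5)
Op 12: merge R0<->R2 -> R0=(16,0,5) R2=(16,0,5)

Answer: 21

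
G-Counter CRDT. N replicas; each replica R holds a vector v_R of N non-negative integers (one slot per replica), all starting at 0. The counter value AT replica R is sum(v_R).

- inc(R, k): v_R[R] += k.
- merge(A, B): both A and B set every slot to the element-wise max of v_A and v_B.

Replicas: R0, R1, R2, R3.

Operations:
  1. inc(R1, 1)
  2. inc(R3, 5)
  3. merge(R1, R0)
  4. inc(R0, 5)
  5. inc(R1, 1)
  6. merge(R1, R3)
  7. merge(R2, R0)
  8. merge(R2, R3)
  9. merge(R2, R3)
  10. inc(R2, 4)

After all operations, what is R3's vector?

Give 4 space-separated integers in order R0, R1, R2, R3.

Answer: 5 2 0 5

Derivation:
Op 1: inc R1 by 1 -> R1=(0,1,0,0) value=1
Op 2: inc R3 by 5 -> R3=(0,0,0,5) value=5
Op 3: merge R1<->R0 -> R1=(0,1,0,0) R0=(0,1,0,0)
Op 4: inc R0 by 5 -> R0=(5,1,0,0) value=6
Op 5: inc R1 by 1 -> R1=(0,2,0,0) value=2
Op 6: merge R1<->R3 -> R1=(0,2,0,5) R3=(0,2,0,5)
Op 7: merge R2<->R0 -> R2=(5,1,0,0) R0=(5,1,0,0)
Op 8: merge R2<->R3 -> R2=(5,2,0,5) R3=(5,2,0,5)
Op 9: merge R2<->R3 -> R2=(5,2,0,5) R3=(5,2,0,5)
Op 10: inc R2 by 4 -> R2=(5,2,4,5) value=16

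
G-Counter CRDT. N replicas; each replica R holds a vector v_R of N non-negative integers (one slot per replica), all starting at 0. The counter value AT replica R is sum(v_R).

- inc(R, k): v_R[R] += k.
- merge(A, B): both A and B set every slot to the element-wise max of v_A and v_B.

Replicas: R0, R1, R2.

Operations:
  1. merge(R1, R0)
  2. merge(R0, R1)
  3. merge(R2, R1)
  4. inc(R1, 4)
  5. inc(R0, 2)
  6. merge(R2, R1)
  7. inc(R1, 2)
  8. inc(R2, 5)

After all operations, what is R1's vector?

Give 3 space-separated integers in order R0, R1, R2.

Answer: 0 6 0

Derivation:
Op 1: merge R1<->R0 -> R1=(0,0,0) R0=(0,0,0)
Op 2: merge R0<->R1 -> R0=(0,0,0) R1=(0,0,0)
Op 3: merge R2<->R1 -> R2=(0,0,0) R1=(0,0,0)
Op 4: inc R1 by 4 -> R1=(0,4,0) value=4
Op 5: inc R0 by 2 -> R0=(2,0,0) value=2
Op 6: merge R2<->R1 -> R2=(0,4,0) R1=(0,4,0)
Op 7: inc R1 by 2 -> R1=(0,6,0) value=6
Op 8: inc R2 by 5 -> R2=(0,4,5) value=9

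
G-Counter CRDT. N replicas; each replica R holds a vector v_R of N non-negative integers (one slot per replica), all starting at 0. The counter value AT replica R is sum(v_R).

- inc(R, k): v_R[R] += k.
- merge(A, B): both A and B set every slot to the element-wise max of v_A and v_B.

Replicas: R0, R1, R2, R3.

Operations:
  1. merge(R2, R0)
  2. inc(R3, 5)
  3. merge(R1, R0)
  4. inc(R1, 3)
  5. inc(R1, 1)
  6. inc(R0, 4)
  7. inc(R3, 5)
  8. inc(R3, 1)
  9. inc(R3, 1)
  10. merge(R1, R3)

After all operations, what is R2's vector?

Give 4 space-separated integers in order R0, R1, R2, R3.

Op 1: merge R2<->R0 -> R2=(0,0,0,0) R0=(0,0,0,0)
Op 2: inc R3 by 5 -> R3=(0,0,0,5) value=5
Op 3: merge R1<->R0 -> R1=(0,0,0,0) R0=(0,0,0,0)
Op 4: inc R1 by 3 -> R1=(0,3,0,0) value=3
Op 5: inc R1 by 1 -> R1=(0,4,0,0) value=4
Op 6: inc R0 by 4 -> R0=(4,0,0,0) value=4
Op 7: inc R3 by 5 -> R3=(0,0,0,10) value=10
Op 8: inc R3 by 1 -> R3=(0,0,0,11) value=11
Op 9: inc R3 by 1 -> R3=(0,0,0,12) value=12
Op 10: merge R1<->R3 -> R1=(0,4,0,12) R3=(0,4,0,12)

Answer: 0 0 0 0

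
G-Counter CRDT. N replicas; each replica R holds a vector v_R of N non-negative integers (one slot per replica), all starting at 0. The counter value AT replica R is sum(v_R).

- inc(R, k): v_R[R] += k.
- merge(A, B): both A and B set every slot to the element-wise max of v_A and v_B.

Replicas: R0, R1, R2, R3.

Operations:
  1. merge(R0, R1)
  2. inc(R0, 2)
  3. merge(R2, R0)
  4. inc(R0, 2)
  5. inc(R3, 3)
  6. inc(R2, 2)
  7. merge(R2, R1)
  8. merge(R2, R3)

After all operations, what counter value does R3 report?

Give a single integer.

Op 1: merge R0<->R1 -> R0=(0,0,0,0) R1=(0,0,0,0)
Op 2: inc R0 by 2 -> R0=(2,0,0,0) value=2
Op 3: merge R2<->R0 -> R2=(2,0,0,0) R0=(2,0,0,0)
Op 4: inc R0 by 2 -> R0=(4,0,0,0) value=4
Op 5: inc R3 by 3 -> R3=(0,0,0,3) value=3
Op 6: inc R2 by 2 -> R2=(2,0,2,0) value=4
Op 7: merge R2<->R1 -> R2=(2,0,2,0) R1=(2,0,2,0)
Op 8: merge R2<->R3 -> R2=(2,0,2,3) R3=(2,0,2,3)

Answer: 7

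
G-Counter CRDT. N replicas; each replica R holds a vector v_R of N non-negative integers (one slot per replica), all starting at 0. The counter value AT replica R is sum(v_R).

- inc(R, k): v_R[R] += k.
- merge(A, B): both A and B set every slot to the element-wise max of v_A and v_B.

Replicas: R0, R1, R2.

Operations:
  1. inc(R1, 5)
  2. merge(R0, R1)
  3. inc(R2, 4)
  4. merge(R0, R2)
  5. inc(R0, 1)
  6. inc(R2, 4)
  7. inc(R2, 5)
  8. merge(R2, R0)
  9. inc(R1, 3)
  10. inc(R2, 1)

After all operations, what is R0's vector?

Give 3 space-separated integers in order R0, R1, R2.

Answer: 1 5 13

Derivation:
Op 1: inc R1 by 5 -> R1=(0,5,0) value=5
Op 2: merge R0<->R1 -> R0=(0,5,0) R1=(0,5,0)
Op 3: inc R2 by 4 -> R2=(0,0,4) value=4
Op 4: merge R0<->R2 -> R0=(0,5,4) R2=(0,5,4)
Op 5: inc R0 by 1 -> R0=(1,5,4) value=10
Op 6: inc R2 by 4 -> R2=(0,5,8) value=13
Op 7: inc R2 by 5 -> R2=(0,5,13) value=18
Op 8: merge R2<->R0 -> R2=(1,5,13) R0=(1,5,13)
Op 9: inc R1 by 3 -> R1=(0,8,0) value=8
Op 10: inc R2 by 1 -> R2=(1,5,14) value=20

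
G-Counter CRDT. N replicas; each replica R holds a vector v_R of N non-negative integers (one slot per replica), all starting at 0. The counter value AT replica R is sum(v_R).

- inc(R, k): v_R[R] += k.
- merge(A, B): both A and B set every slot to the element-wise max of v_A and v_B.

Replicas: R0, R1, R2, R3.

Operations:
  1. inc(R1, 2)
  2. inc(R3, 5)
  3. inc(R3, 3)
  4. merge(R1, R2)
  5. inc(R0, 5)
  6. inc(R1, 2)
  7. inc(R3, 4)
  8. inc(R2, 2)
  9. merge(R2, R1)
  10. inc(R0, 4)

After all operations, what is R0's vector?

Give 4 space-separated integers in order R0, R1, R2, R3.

Op 1: inc R1 by 2 -> R1=(0,2,0,0) value=2
Op 2: inc R3 by 5 -> R3=(0,0,0,5) value=5
Op 3: inc R3 by 3 -> R3=(0,0,0,8) value=8
Op 4: merge R1<->R2 -> R1=(0,2,0,0) R2=(0,2,0,0)
Op 5: inc R0 by 5 -> R0=(5,0,0,0) value=5
Op 6: inc R1 by 2 -> R1=(0,4,0,0) value=4
Op 7: inc R3 by 4 -> R3=(0,0,0,12) value=12
Op 8: inc R2 by 2 -> R2=(0,2,2,0) value=4
Op 9: merge R2<->R1 -> R2=(0,4,2,0) R1=(0,4,2,0)
Op 10: inc R0 by 4 -> R0=(9,0,0,0) value=9

Answer: 9 0 0 0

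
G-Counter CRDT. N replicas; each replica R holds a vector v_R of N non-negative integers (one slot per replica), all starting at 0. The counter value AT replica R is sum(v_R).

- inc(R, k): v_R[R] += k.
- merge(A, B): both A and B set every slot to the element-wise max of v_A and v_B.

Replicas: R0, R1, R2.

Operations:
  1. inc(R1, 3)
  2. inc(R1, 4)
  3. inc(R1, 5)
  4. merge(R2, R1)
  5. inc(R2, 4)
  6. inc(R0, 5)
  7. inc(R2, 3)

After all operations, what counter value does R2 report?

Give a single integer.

Op 1: inc R1 by 3 -> R1=(0,3,0) value=3
Op 2: inc R1 by 4 -> R1=(0,7,0) value=7
Op 3: inc R1 by 5 -> R1=(0,12,0) value=12
Op 4: merge R2<->R1 -> R2=(0,12,0) R1=(0,12,0)
Op 5: inc R2 by 4 -> R2=(0,12,4) value=16
Op 6: inc R0 by 5 -> R0=(5,0,0) value=5
Op 7: inc R2 by 3 -> R2=(0,12,7) value=19

Answer: 19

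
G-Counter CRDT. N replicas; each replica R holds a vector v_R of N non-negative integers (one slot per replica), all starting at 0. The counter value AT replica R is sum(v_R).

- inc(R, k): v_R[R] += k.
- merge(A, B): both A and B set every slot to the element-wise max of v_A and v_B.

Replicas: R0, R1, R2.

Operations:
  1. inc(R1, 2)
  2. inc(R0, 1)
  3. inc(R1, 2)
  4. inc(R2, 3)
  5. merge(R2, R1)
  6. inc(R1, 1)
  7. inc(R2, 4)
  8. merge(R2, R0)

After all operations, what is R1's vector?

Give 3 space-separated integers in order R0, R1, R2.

Op 1: inc R1 by 2 -> R1=(0,2,0) value=2
Op 2: inc R0 by 1 -> R0=(1,0,0) value=1
Op 3: inc R1 by 2 -> R1=(0,4,0) value=4
Op 4: inc R2 by 3 -> R2=(0,0,3) value=3
Op 5: merge R2<->R1 -> R2=(0,4,3) R1=(0,4,3)
Op 6: inc R1 by 1 -> R1=(0,5,3) value=8
Op 7: inc R2 by 4 -> R2=(0,4,7) value=11
Op 8: merge R2<->R0 -> R2=(1,4,7) R0=(1,4,7)

Answer: 0 5 3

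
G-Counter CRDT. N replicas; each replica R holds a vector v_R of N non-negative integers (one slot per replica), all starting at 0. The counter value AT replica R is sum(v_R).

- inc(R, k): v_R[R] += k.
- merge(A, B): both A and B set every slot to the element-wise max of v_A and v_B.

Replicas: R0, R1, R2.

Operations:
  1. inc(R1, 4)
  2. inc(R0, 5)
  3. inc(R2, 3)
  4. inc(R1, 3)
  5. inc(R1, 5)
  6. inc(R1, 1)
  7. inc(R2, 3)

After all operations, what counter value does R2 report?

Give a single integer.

Answer: 6

Derivation:
Op 1: inc R1 by 4 -> R1=(0,4,0) value=4
Op 2: inc R0 by 5 -> R0=(5,0,0) value=5
Op 3: inc R2 by 3 -> R2=(0,0,3) value=3
Op 4: inc R1 by 3 -> R1=(0,7,0) value=7
Op 5: inc R1 by 5 -> R1=(0,12,0) value=12
Op 6: inc R1 by 1 -> R1=(0,13,0) value=13
Op 7: inc R2 by 3 -> R2=(0,0,6) value=6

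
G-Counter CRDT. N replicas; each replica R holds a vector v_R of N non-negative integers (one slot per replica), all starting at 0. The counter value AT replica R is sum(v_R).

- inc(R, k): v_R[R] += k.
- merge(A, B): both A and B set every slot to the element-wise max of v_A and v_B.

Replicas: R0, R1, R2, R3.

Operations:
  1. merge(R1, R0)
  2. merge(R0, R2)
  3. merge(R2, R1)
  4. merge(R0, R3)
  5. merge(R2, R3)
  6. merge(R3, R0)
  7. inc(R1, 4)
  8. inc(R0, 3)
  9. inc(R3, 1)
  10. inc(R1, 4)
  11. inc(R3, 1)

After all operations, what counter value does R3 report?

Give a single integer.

Op 1: merge R1<->R0 -> R1=(0,0,0,0) R0=(0,0,0,0)
Op 2: merge R0<->R2 -> R0=(0,0,0,0) R2=(0,0,0,0)
Op 3: merge R2<->R1 -> R2=(0,0,0,0) R1=(0,0,0,0)
Op 4: merge R0<->R3 -> R0=(0,0,0,0) R3=(0,0,0,0)
Op 5: merge R2<->R3 -> R2=(0,0,0,0) R3=(0,0,0,0)
Op 6: merge R3<->R0 -> R3=(0,0,0,0) R0=(0,0,0,0)
Op 7: inc R1 by 4 -> R1=(0,4,0,0) value=4
Op 8: inc R0 by 3 -> R0=(3,0,0,0) value=3
Op 9: inc R3 by 1 -> R3=(0,0,0,1) value=1
Op 10: inc R1 by 4 -> R1=(0,8,0,0) value=8
Op 11: inc R3 by 1 -> R3=(0,0,0,2) value=2

Answer: 2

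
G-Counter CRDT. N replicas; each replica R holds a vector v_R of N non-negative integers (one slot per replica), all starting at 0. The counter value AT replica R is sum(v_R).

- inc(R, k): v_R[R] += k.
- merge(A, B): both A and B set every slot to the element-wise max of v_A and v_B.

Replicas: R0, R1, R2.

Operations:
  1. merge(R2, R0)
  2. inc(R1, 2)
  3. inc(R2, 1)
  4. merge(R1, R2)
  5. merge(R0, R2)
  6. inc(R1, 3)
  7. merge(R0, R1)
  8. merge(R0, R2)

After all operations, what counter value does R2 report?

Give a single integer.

Answer: 6

Derivation:
Op 1: merge R2<->R0 -> R2=(0,0,0) R0=(0,0,0)
Op 2: inc R1 by 2 -> R1=(0,2,0) value=2
Op 3: inc R2 by 1 -> R2=(0,0,1) value=1
Op 4: merge R1<->R2 -> R1=(0,2,1) R2=(0,2,1)
Op 5: merge R0<->R2 -> R0=(0,2,1) R2=(0,2,1)
Op 6: inc R1 by 3 -> R1=(0,5,1) value=6
Op 7: merge R0<->R1 -> R0=(0,5,1) R1=(0,5,1)
Op 8: merge R0<->R2 -> R0=(0,5,1) R2=(0,5,1)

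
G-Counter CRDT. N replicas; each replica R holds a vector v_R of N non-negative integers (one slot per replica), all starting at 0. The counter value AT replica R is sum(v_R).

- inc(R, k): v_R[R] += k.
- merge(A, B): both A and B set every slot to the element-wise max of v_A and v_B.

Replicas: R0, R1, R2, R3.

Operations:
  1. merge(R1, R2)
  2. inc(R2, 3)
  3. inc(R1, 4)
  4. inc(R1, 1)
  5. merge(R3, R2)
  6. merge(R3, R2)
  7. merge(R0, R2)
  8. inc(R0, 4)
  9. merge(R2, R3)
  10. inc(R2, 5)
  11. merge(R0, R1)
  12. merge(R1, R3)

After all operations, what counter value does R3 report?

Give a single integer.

Op 1: merge R1<->R2 -> R1=(0,0,0,0) R2=(0,0,0,0)
Op 2: inc R2 by 3 -> R2=(0,0,3,0) value=3
Op 3: inc R1 by 4 -> R1=(0,4,0,0) value=4
Op 4: inc R1 by 1 -> R1=(0,5,0,0) value=5
Op 5: merge R3<->R2 -> R3=(0,0,3,0) R2=(0,0,3,0)
Op 6: merge R3<->R2 -> R3=(0,0,3,0) R2=(0,0,3,0)
Op 7: merge R0<->R2 -> R0=(0,0,3,0) R2=(0,0,3,0)
Op 8: inc R0 by 4 -> R0=(4,0,3,0) value=7
Op 9: merge R2<->R3 -> R2=(0,0,3,0) R3=(0,0,3,0)
Op 10: inc R2 by 5 -> R2=(0,0,8,0) value=8
Op 11: merge R0<->R1 -> R0=(4,5,3,0) R1=(4,5,3,0)
Op 12: merge R1<->R3 -> R1=(4,5,3,0) R3=(4,5,3,0)

Answer: 12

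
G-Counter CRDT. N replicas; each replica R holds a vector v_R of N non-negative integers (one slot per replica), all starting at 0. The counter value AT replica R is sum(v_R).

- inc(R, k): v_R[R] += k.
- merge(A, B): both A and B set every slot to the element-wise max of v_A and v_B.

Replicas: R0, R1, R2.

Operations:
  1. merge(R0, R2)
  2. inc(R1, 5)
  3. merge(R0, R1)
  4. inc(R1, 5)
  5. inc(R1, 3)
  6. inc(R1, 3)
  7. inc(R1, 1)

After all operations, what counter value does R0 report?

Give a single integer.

Answer: 5

Derivation:
Op 1: merge R0<->R2 -> R0=(0,0,0) R2=(0,0,0)
Op 2: inc R1 by 5 -> R1=(0,5,0) value=5
Op 3: merge R0<->R1 -> R0=(0,5,0) R1=(0,5,0)
Op 4: inc R1 by 5 -> R1=(0,10,0) value=10
Op 5: inc R1 by 3 -> R1=(0,13,0) value=13
Op 6: inc R1 by 3 -> R1=(0,16,0) value=16
Op 7: inc R1 by 1 -> R1=(0,17,0) value=17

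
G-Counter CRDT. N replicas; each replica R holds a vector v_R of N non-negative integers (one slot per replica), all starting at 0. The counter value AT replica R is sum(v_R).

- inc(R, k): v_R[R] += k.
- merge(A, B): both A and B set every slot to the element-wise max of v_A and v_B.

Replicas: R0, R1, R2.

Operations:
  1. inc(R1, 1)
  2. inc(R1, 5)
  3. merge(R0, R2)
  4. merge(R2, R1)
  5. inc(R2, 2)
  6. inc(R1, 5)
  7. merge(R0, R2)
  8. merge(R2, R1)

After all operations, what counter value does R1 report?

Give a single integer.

Answer: 13

Derivation:
Op 1: inc R1 by 1 -> R1=(0,1,0) value=1
Op 2: inc R1 by 5 -> R1=(0,6,0) value=6
Op 3: merge R0<->R2 -> R0=(0,0,0) R2=(0,0,0)
Op 4: merge R2<->R1 -> R2=(0,6,0) R1=(0,6,0)
Op 5: inc R2 by 2 -> R2=(0,6,2) value=8
Op 6: inc R1 by 5 -> R1=(0,11,0) value=11
Op 7: merge R0<->R2 -> R0=(0,6,2) R2=(0,6,2)
Op 8: merge R2<->R1 -> R2=(0,11,2) R1=(0,11,2)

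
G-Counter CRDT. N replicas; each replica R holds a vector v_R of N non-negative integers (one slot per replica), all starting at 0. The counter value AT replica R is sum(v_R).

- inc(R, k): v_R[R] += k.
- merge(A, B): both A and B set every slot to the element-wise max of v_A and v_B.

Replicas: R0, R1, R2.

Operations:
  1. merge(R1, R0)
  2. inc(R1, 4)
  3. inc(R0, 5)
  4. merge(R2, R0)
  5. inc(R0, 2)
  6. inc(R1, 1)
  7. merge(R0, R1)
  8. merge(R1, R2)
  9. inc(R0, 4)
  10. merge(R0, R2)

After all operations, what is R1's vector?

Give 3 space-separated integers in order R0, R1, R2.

Answer: 7 5 0

Derivation:
Op 1: merge R1<->R0 -> R1=(0,0,0) R0=(0,0,0)
Op 2: inc R1 by 4 -> R1=(0,4,0) value=4
Op 3: inc R0 by 5 -> R0=(5,0,0) value=5
Op 4: merge R2<->R0 -> R2=(5,0,0) R0=(5,0,0)
Op 5: inc R0 by 2 -> R0=(7,0,0) value=7
Op 6: inc R1 by 1 -> R1=(0,5,0) value=5
Op 7: merge R0<->R1 -> R0=(7,5,0) R1=(7,5,0)
Op 8: merge R1<->R2 -> R1=(7,5,0) R2=(7,5,0)
Op 9: inc R0 by 4 -> R0=(11,5,0) value=16
Op 10: merge R0<->R2 -> R0=(11,5,0) R2=(11,5,0)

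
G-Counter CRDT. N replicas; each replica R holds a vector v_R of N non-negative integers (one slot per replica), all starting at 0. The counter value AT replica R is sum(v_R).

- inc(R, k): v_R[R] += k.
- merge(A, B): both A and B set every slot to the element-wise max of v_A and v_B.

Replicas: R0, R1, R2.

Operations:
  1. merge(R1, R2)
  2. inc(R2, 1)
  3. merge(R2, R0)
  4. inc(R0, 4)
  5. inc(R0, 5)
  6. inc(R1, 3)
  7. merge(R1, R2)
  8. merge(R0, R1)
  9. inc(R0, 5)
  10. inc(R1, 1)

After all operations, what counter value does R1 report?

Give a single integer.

Answer: 14

Derivation:
Op 1: merge R1<->R2 -> R1=(0,0,0) R2=(0,0,0)
Op 2: inc R2 by 1 -> R2=(0,0,1) value=1
Op 3: merge R2<->R0 -> R2=(0,0,1) R0=(0,0,1)
Op 4: inc R0 by 4 -> R0=(4,0,1) value=5
Op 5: inc R0 by 5 -> R0=(9,0,1) value=10
Op 6: inc R1 by 3 -> R1=(0,3,0) value=3
Op 7: merge R1<->R2 -> R1=(0,3,1) R2=(0,3,1)
Op 8: merge R0<->R1 -> R0=(9,3,1) R1=(9,3,1)
Op 9: inc R0 by 5 -> R0=(14,3,1) value=18
Op 10: inc R1 by 1 -> R1=(9,4,1) value=14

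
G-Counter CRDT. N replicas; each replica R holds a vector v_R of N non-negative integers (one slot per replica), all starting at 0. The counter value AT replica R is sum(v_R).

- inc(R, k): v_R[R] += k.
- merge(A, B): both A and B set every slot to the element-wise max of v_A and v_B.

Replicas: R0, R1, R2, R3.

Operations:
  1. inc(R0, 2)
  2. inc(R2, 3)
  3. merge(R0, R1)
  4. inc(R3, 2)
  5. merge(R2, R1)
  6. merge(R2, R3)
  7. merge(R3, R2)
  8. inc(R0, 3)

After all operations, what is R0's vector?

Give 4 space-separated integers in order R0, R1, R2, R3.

Answer: 5 0 0 0

Derivation:
Op 1: inc R0 by 2 -> R0=(2,0,0,0) value=2
Op 2: inc R2 by 3 -> R2=(0,0,3,0) value=3
Op 3: merge R0<->R1 -> R0=(2,0,0,0) R1=(2,0,0,0)
Op 4: inc R3 by 2 -> R3=(0,0,0,2) value=2
Op 5: merge R2<->R1 -> R2=(2,0,3,0) R1=(2,0,3,0)
Op 6: merge R2<->R3 -> R2=(2,0,3,2) R3=(2,0,3,2)
Op 7: merge R3<->R2 -> R3=(2,0,3,2) R2=(2,0,3,2)
Op 8: inc R0 by 3 -> R0=(5,0,0,0) value=5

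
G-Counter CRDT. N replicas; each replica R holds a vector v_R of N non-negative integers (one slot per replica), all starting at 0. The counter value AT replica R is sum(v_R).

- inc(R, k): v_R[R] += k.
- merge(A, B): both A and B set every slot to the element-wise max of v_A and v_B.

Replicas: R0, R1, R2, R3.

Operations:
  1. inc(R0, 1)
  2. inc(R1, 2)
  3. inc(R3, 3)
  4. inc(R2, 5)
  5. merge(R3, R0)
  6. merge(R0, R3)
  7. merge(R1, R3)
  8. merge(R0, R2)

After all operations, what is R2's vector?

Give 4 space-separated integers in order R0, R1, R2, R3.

Answer: 1 0 5 3

Derivation:
Op 1: inc R0 by 1 -> R0=(1,0,0,0) value=1
Op 2: inc R1 by 2 -> R1=(0,2,0,0) value=2
Op 3: inc R3 by 3 -> R3=(0,0,0,3) value=3
Op 4: inc R2 by 5 -> R2=(0,0,5,0) value=5
Op 5: merge R3<->R0 -> R3=(1,0,0,3) R0=(1,0,0,3)
Op 6: merge R0<->R3 -> R0=(1,0,0,3) R3=(1,0,0,3)
Op 7: merge R1<->R3 -> R1=(1,2,0,3) R3=(1,2,0,3)
Op 8: merge R0<->R2 -> R0=(1,0,5,3) R2=(1,0,5,3)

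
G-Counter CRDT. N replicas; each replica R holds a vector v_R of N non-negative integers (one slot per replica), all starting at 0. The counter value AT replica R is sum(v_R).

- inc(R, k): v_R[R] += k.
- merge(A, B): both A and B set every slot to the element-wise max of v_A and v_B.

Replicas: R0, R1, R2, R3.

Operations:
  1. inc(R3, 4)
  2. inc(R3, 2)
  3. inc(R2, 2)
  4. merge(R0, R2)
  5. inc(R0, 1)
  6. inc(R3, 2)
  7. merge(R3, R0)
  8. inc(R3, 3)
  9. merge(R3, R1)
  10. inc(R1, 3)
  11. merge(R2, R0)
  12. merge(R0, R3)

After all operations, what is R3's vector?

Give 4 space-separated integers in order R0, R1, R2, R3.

Op 1: inc R3 by 4 -> R3=(0,0,0,4) value=4
Op 2: inc R3 by 2 -> R3=(0,0,0,6) value=6
Op 3: inc R2 by 2 -> R2=(0,0,2,0) value=2
Op 4: merge R0<->R2 -> R0=(0,0,2,0) R2=(0,0,2,0)
Op 5: inc R0 by 1 -> R0=(1,0,2,0) value=3
Op 6: inc R3 by 2 -> R3=(0,0,0,8) value=8
Op 7: merge R3<->R0 -> R3=(1,0,2,8) R0=(1,0,2,8)
Op 8: inc R3 by 3 -> R3=(1,0,2,11) value=14
Op 9: merge R3<->R1 -> R3=(1,0,2,11) R1=(1,0,2,11)
Op 10: inc R1 by 3 -> R1=(1,3,2,11) value=17
Op 11: merge R2<->R0 -> R2=(1,0,2,8) R0=(1,0,2,8)
Op 12: merge R0<->R3 -> R0=(1,0,2,11) R3=(1,0,2,11)

Answer: 1 0 2 11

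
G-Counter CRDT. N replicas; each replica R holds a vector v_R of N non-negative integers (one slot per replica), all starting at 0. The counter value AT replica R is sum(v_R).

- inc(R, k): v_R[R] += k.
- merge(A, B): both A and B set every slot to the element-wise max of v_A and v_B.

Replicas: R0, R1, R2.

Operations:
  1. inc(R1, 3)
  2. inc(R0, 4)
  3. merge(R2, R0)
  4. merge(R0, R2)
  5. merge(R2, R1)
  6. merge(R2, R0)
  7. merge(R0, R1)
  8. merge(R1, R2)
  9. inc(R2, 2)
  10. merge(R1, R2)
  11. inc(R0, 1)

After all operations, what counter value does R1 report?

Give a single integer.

Answer: 9

Derivation:
Op 1: inc R1 by 3 -> R1=(0,3,0) value=3
Op 2: inc R0 by 4 -> R0=(4,0,0) value=4
Op 3: merge R2<->R0 -> R2=(4,0,0) R0=(4,0,0)
Op 4: merge R0<->R2 -> R0=(4,0,0) R2=(4,0,0)
Op 5: merge R2<->R1 -> R2=(4,3,0) R1=(4,3,0)
Op 6: merge R2<->R0 -> R2=(4,3,0) R0=(4,3,0)
Op 7: merge R0<->R1 -> R0=(4,3,0) R1=(4,3,0)
Op 8: merge R1<->R2 -> R1=(4,3,0) R2=(4,3,0)
Op 9: inc R2 by 2 -> R2=(4,3,2) value=9
Op 10: merge R1<->R2 -> R1=(4,3,2) R2=(4,3,2)
Op 11: inc R0 by 1 -> R0=(5,3,0) value=8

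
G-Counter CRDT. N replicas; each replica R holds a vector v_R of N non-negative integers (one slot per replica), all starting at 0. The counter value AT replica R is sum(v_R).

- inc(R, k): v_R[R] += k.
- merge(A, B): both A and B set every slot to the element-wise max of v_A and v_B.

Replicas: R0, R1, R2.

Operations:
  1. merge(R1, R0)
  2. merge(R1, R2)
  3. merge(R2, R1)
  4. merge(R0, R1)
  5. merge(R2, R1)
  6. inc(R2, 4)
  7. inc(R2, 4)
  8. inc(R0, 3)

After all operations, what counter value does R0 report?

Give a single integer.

Answer: 3

Derivation:
Op 1: merge R1<->R0 -> R1=(0,0,0) R0=(0,0,0)
Op 2: merge R1<->R2 -> R1=(0,0,0) R2=(0,0,0)
Op 3: merge R2<->R1 -> R2=(0,0,0) R1=(0,0,0)
Op 4: merge R0<->R1 -> R0=(0,0,0) R1=(0,0,0)
Op 5: merge R2<->R1 -> R2=(0,0,0) R1=(0,0,0)
Op 6: inc R2 by 4 -> R2=(0,0,4) value=4
Op 7: inc R2 by 4 -> R2=(0,0,8) value=8
Op 8: inc R0 by 3 -> R0=(3,0,0) value=3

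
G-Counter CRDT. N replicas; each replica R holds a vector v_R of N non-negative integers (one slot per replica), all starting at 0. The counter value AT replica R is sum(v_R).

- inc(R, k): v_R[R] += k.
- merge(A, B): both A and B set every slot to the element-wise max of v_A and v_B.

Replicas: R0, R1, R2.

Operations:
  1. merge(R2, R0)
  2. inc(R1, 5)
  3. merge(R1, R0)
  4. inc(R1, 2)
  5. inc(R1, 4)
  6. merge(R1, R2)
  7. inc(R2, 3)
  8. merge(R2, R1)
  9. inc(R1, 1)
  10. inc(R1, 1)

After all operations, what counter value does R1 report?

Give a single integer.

Op 1: merge R2<->R0 -> R2=(0,0,0) R0=(0,0,0)
Op 2: inc R1 by 5 -> R1=(0,5,0) value=5
Op 3: merge R1<->R0 -> R1=(0,5,0) R0=(0,5,0)
Op 4: inc R1 by 2 -> R1=(0,7,0) value=7
Op 5: inc R1 by 4 -> R1=(0,11,0) value=11
Op 6: merge R1<->R2 -> R1=(0,11,0) R2=(0,11,0)
Op 7: inc R2 by 3 -> R2=(0,11,3) value=14
Op 8: merge R2<->R1 -> R2=(0,11,3) R1=(0,11,3)
Op 9: inc R1 by 1 -> R1=(0,12,3) value=15
Op 10: inc R1 by 1 -> R1=(0,13,3) value=16

Answer: 16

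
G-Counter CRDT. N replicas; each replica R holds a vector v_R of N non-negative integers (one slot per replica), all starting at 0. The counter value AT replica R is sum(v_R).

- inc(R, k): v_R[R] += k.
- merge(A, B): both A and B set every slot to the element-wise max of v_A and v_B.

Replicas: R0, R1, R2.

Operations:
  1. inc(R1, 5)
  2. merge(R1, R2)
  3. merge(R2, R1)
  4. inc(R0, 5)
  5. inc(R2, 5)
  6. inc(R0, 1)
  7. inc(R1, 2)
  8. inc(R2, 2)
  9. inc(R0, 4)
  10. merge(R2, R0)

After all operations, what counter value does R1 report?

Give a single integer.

Op 1: inc R1 by 5 -> R1=(0,5,0) value=5
Op 2: merge R1<->R2 -> R1=(0,5,0) R2=(0,5,0)
Op 3: merge R2<->R1 -> R2=(0,5,0) R1=(0,5,0)
Op 4: inc R0 by 5 -> R0=(5,0,0) value=5
Op 5: inc R2 by 5 -> R2=(0,5,5) value=10
Op 6: inc R0 by 1 -> R0=(6,0,0) value=6
Op 7: inc R1 by 2 -> R1=(0,7,0) value=7
Op 8: inc R2 by 2 -> R2=(0,5,7) value=12
Op 9: inc R0 by 4 -> R0=(10,0,0) value=10
Op 10: merge R2<->R0 -> R2=(10,5,7) R0=(10,5,7)

Answer: 7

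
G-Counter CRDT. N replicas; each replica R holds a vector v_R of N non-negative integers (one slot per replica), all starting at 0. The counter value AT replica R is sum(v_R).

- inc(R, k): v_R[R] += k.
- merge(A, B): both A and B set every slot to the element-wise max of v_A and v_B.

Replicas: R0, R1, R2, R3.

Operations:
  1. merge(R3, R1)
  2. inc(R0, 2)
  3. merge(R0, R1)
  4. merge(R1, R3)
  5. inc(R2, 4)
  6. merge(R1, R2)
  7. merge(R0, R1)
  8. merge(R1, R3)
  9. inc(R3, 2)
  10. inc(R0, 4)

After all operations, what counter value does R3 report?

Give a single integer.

Answer: 8

Derivation:
Op 1: merge R3<->R1 -> R3=(0,0,0,0) R1=(0,0,0,0)
Op 2: inc R0 by 2 -> R0=(2,0,0,0) value=2
Op 3: merge R0<->R1 -> R0=(2,0,0,0) R1=(2,0,0,0)
Op 4: merge R1<->R3 -> R1=(2,0,0,0) R3=(2,0,0,0)
Op 5: inc R2 by 4 -> R2=(0,0,4,0) value=4
Op 6: merge R1<->R2 -> R1=(2,0,4,0) R2=(2,0,4,0)
Op 7: merge R0<->R1 -> R0=(2,0,4,0) R1=(2,0,4,0)
Op 8: merge R1<->R3 -> R1=(2,0,4,0) R3=(2,0,4,0)
Op 9: inc R3 by 2 -> R3=(2,0,4,2) value=8
Op 10: inc R0 by 4 -> R0=(6,0,4,0) value=10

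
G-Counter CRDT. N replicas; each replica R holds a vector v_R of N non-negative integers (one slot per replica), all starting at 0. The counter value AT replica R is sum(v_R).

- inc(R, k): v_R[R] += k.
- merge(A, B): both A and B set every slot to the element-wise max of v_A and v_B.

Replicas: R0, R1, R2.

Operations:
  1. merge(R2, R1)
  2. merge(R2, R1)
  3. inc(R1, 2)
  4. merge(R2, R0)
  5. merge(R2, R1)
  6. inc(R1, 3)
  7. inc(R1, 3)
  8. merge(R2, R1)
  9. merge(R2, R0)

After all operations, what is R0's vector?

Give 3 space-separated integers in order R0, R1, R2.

Op 1: merge R2<->R1 -> R2=(0,0,0) R1=(0,0,0)
Op 2: merge R2<->R1 -> R2=(0,0,0) R1=(0,0,0)
Op 3: inc R1 by 2 -> R1=(0,2,0) value=2
Op 4: merge R2<->R0 -> R2=(0,0,0) R0=(0,0,0)
Op 5: merge R2<->R1 -> R2=(0,2,0) R1=(0,2,0)
Op 6: inc R1 by 3 -> R1=(0,5,0) value=5
Op 7: inc R1 by 3 -> R1=(0,8,0) value=8
Op 8: merge R2<->R1 -> R2=(0,8,0) R1=(0,8,0)
Op 9: merge R2<->R0 -> R2=(0,8,0) R0=(0,8,0)

Answer: 0 8 0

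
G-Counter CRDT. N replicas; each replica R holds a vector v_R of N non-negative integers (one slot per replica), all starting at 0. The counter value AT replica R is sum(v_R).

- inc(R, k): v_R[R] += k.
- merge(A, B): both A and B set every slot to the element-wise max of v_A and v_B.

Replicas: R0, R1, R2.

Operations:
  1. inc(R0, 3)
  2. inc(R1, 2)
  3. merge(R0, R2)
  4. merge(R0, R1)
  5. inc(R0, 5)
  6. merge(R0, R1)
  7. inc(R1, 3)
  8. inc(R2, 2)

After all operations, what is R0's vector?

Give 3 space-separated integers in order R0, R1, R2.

Answer: 8 2 0

Derivation:
Op 1: inc R0 by 3 -> R0=(3,0,0) value=3
Op 2: inc R1 by 2 -> R1=(0,2,0) value=2
Op 3: merge R0<->R2 -> R0=(3,0,0) R2=(3,0,0)
Op 4: merge R0<->R1 -> R0=(3,2,0) R1=(3,2,0)
Op 5: inc R0 by 5 -> R0=(8,2,0) value=10
Op 6: merge R0<->R1 -> R0=(8,2,0) R1=(8,2,0)
Op 7: inc R1 by 3 -> R1=(8,5,0) value=13
Op 8: inc R2 by 2 -> R2=(3,0,2) value=5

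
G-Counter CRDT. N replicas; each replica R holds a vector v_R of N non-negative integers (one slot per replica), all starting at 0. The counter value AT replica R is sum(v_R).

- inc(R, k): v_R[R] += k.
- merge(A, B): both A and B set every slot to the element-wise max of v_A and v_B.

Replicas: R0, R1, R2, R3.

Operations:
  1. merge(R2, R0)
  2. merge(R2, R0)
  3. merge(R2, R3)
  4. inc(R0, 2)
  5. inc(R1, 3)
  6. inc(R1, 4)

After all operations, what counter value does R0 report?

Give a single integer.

Answer: 2

Derivation:
Op 1: merge R2<->R0 -> R2=(0,0,0,0) R0=(0,0,0,0)
Op 2: merge R2<->R0 -> R2=(0,0,0,0) R0=(0,0,0,0)
Op 3: merge R2<->R3 -> R2=(0,0,0,0) R3=(0,0,0,0)
Op 4: inc R0 by 2 -> R0=(2,0,0,0) value=2
Op 5: inc R1 by 3 -> R1=(0,3,0,0) value=3
Op 6: inc R1 by 4 -> R1=(0,7,0,0) value=7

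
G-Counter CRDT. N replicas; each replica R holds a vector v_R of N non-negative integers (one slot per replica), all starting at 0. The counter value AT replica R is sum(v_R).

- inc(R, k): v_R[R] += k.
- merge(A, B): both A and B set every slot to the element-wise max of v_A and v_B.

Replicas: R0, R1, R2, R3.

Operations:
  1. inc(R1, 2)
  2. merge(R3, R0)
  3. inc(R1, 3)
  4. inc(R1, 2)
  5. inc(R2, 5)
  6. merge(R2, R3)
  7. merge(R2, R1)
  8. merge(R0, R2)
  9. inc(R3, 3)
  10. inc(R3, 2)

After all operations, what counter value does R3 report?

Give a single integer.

Answer: 10

Derivation:
Op 1: inc R1 by 2 -> R1=(0,2,0,0) value=2
Op 2: merge R3<->R0 -> R3=(0,0,0,0) R0=(0,0,0,0)
Op 3: inc R1 by 3 -> R1=(0,5,0,0) value=5
Op 4: inc R1 by 2 -> R1=(0,7,0,0) value=7
Op 5: inc R2 by 5 -> R2=(0,0,5,0) value=5
Op 6: merge R2<->R3 -> R2=(0,0,5,0) R3=(0,0,5,0)
Op 7: merge R2<->R1 -> R2=(0,7,5,0) R1=(0,7,5,0)
Op 8: merge R0<->R2 -> R0=(0,7,5,0) R2=(0,7,5,0)
Op 9: inc R3 by 3 -> R3=(0,0,5,3) value=8
Op 10: inc R3 by 2 -> R3=(0,0,5,5) value=10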